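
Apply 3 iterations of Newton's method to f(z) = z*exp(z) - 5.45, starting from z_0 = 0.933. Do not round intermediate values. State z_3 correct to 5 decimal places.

1.37658

f'(z) = (z+1)*exp(z)
z_0 = 0.933000: f = -3.078198, f' = 4.913926 → z_1 = 0.933000 - (-3.078198)/(4.913926) = 1.559423
z_1 = 1.559423: f = 1.966739, f' = 12.172818 → z_2 = 1.559423 - (1.966739)/(12.172818) = 1.397855
z_2 = 1.397855: f = 0.206438, f' = 9.702950 → z_3 = 1.397855 - (0.206438)/(9.702950) = 1.376579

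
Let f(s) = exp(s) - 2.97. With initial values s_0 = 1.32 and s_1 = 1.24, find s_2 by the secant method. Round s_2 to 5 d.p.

1.10502

Secant update: s_(k+1) = s_k − f(s_k)·(s_k − s_(k-1))/(f(s_k) − f(s_(k-1))).
f(s_0) = 0.773421, f(s_1) = 0.485613
s_2 = 1.240000 - (0.485613)·(1.240000 - 1.320000)/(0.485613 - (0.773421)) = 1.105017; f(s_2) = 0.049277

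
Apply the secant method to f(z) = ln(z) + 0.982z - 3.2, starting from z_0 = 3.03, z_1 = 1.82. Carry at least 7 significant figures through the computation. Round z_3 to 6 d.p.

f(z_0) = 0.884023, f(z_1) = -0.813923
z_2 = 1.820000 - (-0.813923)·(1.820000 - 3.030000)/(-0.813923 - (0.884023)) = 2.400023; f(z_2) = 0.032301
z_3 = 2.400023 - (0.032301)·(2.400023 - 1.820000)/(0.032301 - (-0.813923)) = 2.377883; f(z_3) = 0.001292

2.377883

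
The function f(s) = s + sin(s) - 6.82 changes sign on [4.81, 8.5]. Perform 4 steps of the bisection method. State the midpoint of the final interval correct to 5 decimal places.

f(4.810000) = -3.005240, f(8.500000) = 2.478487 (opposite signs)
step 1: m = 6.655000, f(m) = 0.198307 > 0 → root in [4.810000, 6.655000]
step 2: m = 5.732500, f(m) = -1.610771 < 0 → root in [5.732500, 6.655000]
step 3: m = 6.193750, f(m) = -0.715566 < 0 → root in [6.193750, 6.655000]
step 4: m = 6.424375, f(m) = -0.254904 < 0 → root in [6.424375, 6.655000]
Midpoint of [6.424375, 6.655000] = 6.539687

6.53969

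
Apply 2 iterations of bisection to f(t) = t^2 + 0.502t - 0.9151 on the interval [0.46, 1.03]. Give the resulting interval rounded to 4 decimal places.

f(0.460000) = -0.472580, f(1.030000) = 0.662860 (opposite signs)
step 1: m = 0.745000, f(m) = 0.013915 > 0 → root in [0.460000, 0.745000]
step 2: m = 0.602500, f(m) = -0.249639 < 0 → root in [0.602500, 0.745000]

[0.6025, 0.7450]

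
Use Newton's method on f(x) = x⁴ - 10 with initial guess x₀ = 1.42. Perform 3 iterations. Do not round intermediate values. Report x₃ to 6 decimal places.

f'(x) = 4x³
x_0 = 1.420000: f = -5.934131, f' = 11.453152 → x_1 = 1.420000 - (-5.934131)/(11.453152) = 1.938122
x_1 = 1.938122: f = 4.109919, f' = 29.120806 → x_2 = 1.938122 - (4.109919)/(29.120806) = 1.796989
x_2 = 1.796989: f = 0.427528, f' = 23.211115 → x_3 = 1.796989 - (0.427528)/(23.211115) = 1.778570

1.778570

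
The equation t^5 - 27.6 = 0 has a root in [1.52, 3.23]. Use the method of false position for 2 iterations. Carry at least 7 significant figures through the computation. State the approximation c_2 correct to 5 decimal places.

False-position update: c = (a·f(b) − b·f(a))/(f(b) − f(a)); replace the endpoint whose sign matches f(c).
f(1.520000) = -19.486319, f(3.230000) = 323.970650
step 1: c = 1.617018, f(c) = -16.544595 < 0 → new bracket [1.617018, 3.230000]
step 2: c = 1.695388, f(c) = -13.592982 < 0 → new bracket [1.695388, 3.230000]

1.69539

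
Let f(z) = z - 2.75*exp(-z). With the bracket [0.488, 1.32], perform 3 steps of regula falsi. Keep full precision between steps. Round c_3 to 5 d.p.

f(0.488000) = -1.200095, f(1.320000) = 0.585378
step 1: c = 1.047224, f(c) = 0.082220 > 0 → new bracket [0.488000, 1.047224]
step 2: c = 1.011367, f(c) = 0.011134 > 0 → new bracket [0.488000, 1.011367]
step 3: c = 1.006557, f(c) = 0.001499 > 0 → new bracket [0.488000, 1.006557]

1.00656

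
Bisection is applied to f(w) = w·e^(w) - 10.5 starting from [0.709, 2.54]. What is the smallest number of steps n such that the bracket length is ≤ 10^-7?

Initial width b − a = 2.54 − 0.709 = 1.831000.
After n steps the width is (b−a)/2^n; need (b−a)/2^n ≤ 10^-7.
So n ≥ log₂(1.831000/10^-7) = log₂(18310000.0000) ≈ 24.1261.
Hence n = 25.

25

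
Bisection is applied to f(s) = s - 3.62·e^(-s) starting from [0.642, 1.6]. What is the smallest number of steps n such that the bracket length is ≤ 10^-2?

Initial width b − a = 1.6 − 0.642 = 0.958000.
After n steps the width is (b−a)/2^n; need (b−a)/2^n ≤ 10^-2.
So n ≥ log₂(0.958000/10^-2) = log₂(95.8000) ≈ 6.5820.
Hence n = 7.

7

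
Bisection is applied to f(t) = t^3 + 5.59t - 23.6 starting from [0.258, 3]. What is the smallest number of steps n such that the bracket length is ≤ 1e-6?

22

Initial width b − a = 3 − 0.258 = 2.742000.
After n steps the width is (b−a)/2^n; need (b−a)/2^n ≤ 1e-6.
So n ≥ log₂(2.742000/1e-6) = log₂(2742000.0000) ≈ 21.3868.
Hence n = 22.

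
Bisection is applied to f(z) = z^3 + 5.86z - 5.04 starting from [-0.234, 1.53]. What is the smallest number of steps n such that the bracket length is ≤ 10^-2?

8

Initial width b − a = 1.53 − -0.234 = 1.764000.
After n steps the width is (b−a)/2^n; need (b−a)/2^n ≤ 10^-2.
So n ≥ log₂(1.764000/10^-2) = log₂(176.4000) ≈ 7.4627.
Hence n = 8.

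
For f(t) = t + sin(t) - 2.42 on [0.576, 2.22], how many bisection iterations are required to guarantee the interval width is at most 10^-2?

Initial width b − a = 2.22 − 0.576 = 1.644000.
After n steps the width is (b−a)/2^n; need (b−a)/2^n ≤ 10^-2.
So n ≥ log₂(1.644000/10^-2) = log₂(164.4000) ≈ 7.3611.
Hence n = 8.

8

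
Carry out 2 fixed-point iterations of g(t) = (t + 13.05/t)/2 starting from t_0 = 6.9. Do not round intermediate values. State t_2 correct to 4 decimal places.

t_1 = g(6.900000) = 4.395652
t_2 = g(4.395652) = 3.682247

3.6822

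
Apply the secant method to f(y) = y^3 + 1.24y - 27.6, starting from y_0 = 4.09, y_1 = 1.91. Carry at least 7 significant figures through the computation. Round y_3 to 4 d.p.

3.0426

f(y_0) = 45.889529, f(y_1) = -18.263729
y_2 = 1.910000 - (-18.263729)·(1.910000 - 4.090000)/(-18.263729 - (45.889529)) = 2.530622; f(y_2) = -8.255803
y_3 = 2.530622 - (-8.255803)·(2.530622 - 1.910000)/(-8.255803 - (-18.263729)) = 3.042590; f(y_3) = 4.339134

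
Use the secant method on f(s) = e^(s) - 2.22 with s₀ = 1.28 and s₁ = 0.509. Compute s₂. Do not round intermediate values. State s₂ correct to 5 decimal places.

f(s_0) = 1.376640, f(s_1) = -0.556373
s_2 = 0.509000 - (-0.556373)·(0.509000 - 1.280000)/(-0.556373 - (1.376640)) = 0.730915; f(s_2) = -0.143021

0.73091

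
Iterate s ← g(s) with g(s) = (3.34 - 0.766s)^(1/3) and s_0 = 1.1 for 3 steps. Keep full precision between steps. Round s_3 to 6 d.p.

s_1 = g(1.100000) = 1.356738
s_2 = g(1.356738) = 1.320147
s_3 = g(1.320147) = 1.325487

1.325487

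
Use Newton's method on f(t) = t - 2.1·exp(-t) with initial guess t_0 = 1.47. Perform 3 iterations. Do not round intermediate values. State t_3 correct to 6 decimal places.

0.875218

Newton update: t ← t − f(t)/f'(t).
f'(t) = 1 + 2.1·exp(-t)
t_0 = 1.470000: f = 0.987156, f' = 1.482844 → t_1 = 1.470000 - (0.987156)/(1.482844) = 0.804281
t_1 = 0.804281: f = -0.135278, f' = 1.939560 → t_2 = 0.804281 - (-0.135278)/(1.939560) = 0.874028
t_2 = 0.874028: f = -0.002233, f' = 1.876261 → t_3 = 0.874028 - (-0.002233)/(1.876261) = 0.875218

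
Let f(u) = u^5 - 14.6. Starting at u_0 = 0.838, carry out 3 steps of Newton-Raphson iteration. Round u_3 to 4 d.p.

f'(u) = 5u^4
u_0 = 0.838000: f = -14.186743, f' = 2.465733 → u_1 = 0.838000 - (-14.186743)/(2.465733) = 6.591560
u_1 = 6.591560: f = 12428.854371, f' = 9438.930145 → u_2 = 6.591560 - (12428.854371)/(9438.930145) = 5.274795
u_2 = 5.274795: f = 4068.854797, f' = 3870.724009 → u_3 = 5.274795 - (4068.854797)/(3870.724009) = 4.223608

4.2236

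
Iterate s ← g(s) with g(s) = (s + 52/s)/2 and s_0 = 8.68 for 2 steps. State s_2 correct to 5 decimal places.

7.21216

s_1 = g(8.680000) = 7.335392
s_2 = g(7.335392) = 7.212156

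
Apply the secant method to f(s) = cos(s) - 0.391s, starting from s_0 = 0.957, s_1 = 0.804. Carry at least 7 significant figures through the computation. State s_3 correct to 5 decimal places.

f(s_0) = 0.201788, f(s_1) = 0.379468
s_2 = 0.804000 - (0.379468)·(0.804000 - 0.957000)/(0.379468 - (0.201788)) = 1.130760; f(s_2) = -0.016154
s_3 = 1.130760 - (-0.016154)·(1.130760 - 0.804000)/(-0.016154 - (0.379468)) = 1.117417; f(s_3) = 0.001096

1.11742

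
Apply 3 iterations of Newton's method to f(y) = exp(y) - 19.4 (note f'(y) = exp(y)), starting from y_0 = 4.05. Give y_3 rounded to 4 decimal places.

y_0 = 4.050000: f = 37.997457, f' = 57.397457 → y_1 = 4.050000 - (37.997457)/(57.397457) = 3.387994
y_1 = 3.387994: f = 10.206504, f' = 29.606504 → y_2 = 3.387994 - (10.206504)/(29.606504) = 3.043255
y_2 = 3.043255: f = 1.573411, f' = 20.973411 → y_3 = 3.043255 - (1.573411)/(20.973411) = 2.968236

2.9682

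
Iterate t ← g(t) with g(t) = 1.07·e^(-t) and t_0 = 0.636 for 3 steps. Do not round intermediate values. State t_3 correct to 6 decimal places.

0.582983

t_1 = g(0.636000) = 0.566464
t_2 = g(0.566464) = 0.607256
t_3 = g(0.607256) = 0.582983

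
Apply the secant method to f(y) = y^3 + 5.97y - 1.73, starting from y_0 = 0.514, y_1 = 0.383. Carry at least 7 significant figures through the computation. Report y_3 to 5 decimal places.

f(y_0) = 1.474377, f(y_1) = 0.612692
y_2 = 0.383000 - (0.612692)·(0.383000 - 0.514000)/(0.612692 - (1.474377)) = 0.289854; f(y_2) = 0.024780
y_3 = 0.289854 - (0.024780)·(0.289854 - 0.383000)/(0.024780 - (0.612692)) = 0.285928; f(y_3) = 0.000365

0.28593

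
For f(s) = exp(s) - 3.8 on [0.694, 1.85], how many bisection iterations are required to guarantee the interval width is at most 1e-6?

21

Initial width b − a = 1.85 − 0.694 = 1.156000.
After n steps the width is (b−a)/2^n; need (b−a)/2^n ≤ 1e-6.
So n ≥ log₂(1.156000/1e-6) = log₂(1156000.0000) ≈ 20.1407.
Hence n = 21.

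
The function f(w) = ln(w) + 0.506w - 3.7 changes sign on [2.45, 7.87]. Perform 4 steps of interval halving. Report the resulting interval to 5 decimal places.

f(2.450000) = -1.564212, f(7.870000) = 2.345278 (opposite signs)
step 1: m = 5.160000, f(m) = 0.551897 > 0 → root in [2.450000, 5.160000]
step 2: m = 3.805000, f(m) = -0.438354 < 0 → root in [3.805000, 5.160000]
step 3: m = 4.482500, f(m) = 0.068326 > 0 → root in [3.805000, 4.482500]
step 4: m = 4.143750, f(m) = -0.181661 < 0 → root in [4.143750, 4.482500]

[4.14375, 4.48250]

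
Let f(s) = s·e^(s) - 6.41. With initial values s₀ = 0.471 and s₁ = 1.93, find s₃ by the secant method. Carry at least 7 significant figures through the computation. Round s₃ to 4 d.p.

1.3674

f(s_0) = -5.655649, f(s_1) = 6.886755
s_2 = 1.930000 - (6.886755)·(1.930000 - 0.471000)/(6.886755 - (-5.655649)) = 1.128896; f(s_2) = -2.919185
s_3 = 1.128896 - (-2.919185)·(1.128896 - 1.930000)/(-2.919185 - (6.886755)) = 1.367381; f(s_3) = -1.042953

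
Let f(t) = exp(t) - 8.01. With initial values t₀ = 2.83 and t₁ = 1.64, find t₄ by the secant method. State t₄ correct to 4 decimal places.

2.0778

f(t_0) = 8.935461, f(t_1) = -2.854830
t_2 = 1.640000 - (-2.854830)·(1.640000 - 2.830000)/(-2.854830 - (8.935461)) = 1.928139; f(t_2) = -1.133296
t_3 = 1.928139 - (-1.133296)·(1.928139 - 1.640000)/(-1.133296 - (-2.854830)) = 2.117823; f(t_3) = 0.303023
t_4 = 2.117823 - (0.303023)·(2.117823 - 1.928139)/(0.303023 - (-1.133296)) = 2.077805; f(t_4) = -0.023079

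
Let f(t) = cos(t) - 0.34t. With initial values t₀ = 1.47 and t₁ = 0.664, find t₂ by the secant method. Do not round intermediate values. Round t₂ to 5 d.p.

1.13519

f(t_0) = -0.399174, f(t_1) = 0.561773
t_2 = 0.664000 - (0.561773)·(0.664000 - 1.470000)/(0.561773 - (-0.399174)) = 1.135190; f(t_2) = 0.035995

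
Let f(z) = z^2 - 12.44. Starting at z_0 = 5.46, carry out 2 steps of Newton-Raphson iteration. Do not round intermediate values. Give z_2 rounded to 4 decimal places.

Newton update: z ← z − f(z)/f'(z).
f'(z) = 2z
z_0 = 5.460000: f = 17.371600, f' = 10.920000 → z_1 = 5.460000 - (17.371600)/(10.920000) = 3.869194
z_1 = 3.869194: f = 2.530663, f' = 7.738388 → z_2 = 3.869194 - (2.530663)/(7.738388) = 3.542167

3.5422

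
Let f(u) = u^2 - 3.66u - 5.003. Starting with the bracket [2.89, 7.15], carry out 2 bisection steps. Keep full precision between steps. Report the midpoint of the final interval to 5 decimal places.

f(2.890000) = -7.228300, f(7.150000) = 19.950500 (opposite signs)
step 1: m = 5.020000, f(m) = 1.824200 > 0 → root in [2.890000, 5.020000]
step 2: m = 3.955000, f(m) = -3.836275 < 0 → root in [3.955000, 5.020000]
Midpoint of [3.955000, 5.020000] = 4.487500

4.48750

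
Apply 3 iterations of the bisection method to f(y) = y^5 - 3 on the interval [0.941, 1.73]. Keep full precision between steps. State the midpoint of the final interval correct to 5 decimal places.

f(0.941000) = -2.262184, f(1.730000) = 12.496389 (opposite signs)
step 1: m = 1.335500, f(m) = 1.248342 > 0 → root in [0.941000, 1.335500]
step 2: m = 1.138250, f(m) = -1.089319 < 0 → root in [1.138250, 1.335500]
step 3: m = 1.236875, f(m) = -0.105130 < 0 → root in [1.236875, 1.335500]
Midpoint of [1.236875, 1.335500] = 1.286188

1.28619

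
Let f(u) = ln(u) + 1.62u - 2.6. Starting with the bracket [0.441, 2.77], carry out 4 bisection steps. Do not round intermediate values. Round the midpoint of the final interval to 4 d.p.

f(0.441000) = -2.704290, f(2.770000) = 2.906247 (opposite signs)
step 1: m = 1.605500, f(m) = 0.474345 > 0 → root in [0.441000, 1.605500]
step 2: m = 1.023250, f(m) = -0.919351 < 0 → root in [1.023250, 1.605500]
step 3: m = 1.314375, f(m) = -0.197351 < 0 → root in [1.314375, 1.605500]
step 4: m = 1.459938, f(m) = 0.143492 > 0 → root in [1.314375, 1.459938]
Midpoint of [1.314375, 1.459938] = 1.387156

1.3872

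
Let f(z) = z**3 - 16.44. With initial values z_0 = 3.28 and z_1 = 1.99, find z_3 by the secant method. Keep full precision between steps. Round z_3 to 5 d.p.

f(z_0) = 18.847552, f(z_1) = -8.559401
z_2 = 1.990000 - (-8.559401)·(1.990000 - 3.280000)/(-8.559401 - (18.847552)) = 2.392877; f(z_2) = -2.738723
z_3 = 2.392877 - (-2.738723)·(2.392877 - 1.990000)/(-2.738723 - (-8.559401)) = 2.582437; f(z_3) = 0.782221

2.58244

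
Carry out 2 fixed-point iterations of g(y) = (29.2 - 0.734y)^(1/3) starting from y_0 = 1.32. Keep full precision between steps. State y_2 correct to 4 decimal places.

2.9987

y_1 = g(1.320000) = 3.044921
y_2 = g(3.044921) = 2.998704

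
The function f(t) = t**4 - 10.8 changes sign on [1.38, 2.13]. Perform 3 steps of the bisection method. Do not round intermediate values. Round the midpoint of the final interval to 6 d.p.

f(1.380000) = -7.173261, f(2.130000) = 9.783462 (opposite signs)
step 1: m = 1.755000, f(m) = -1.313446 < 0 → root in [1.755000, 2.130000]
step 2: m = 1.942500, f(m) = 3.437840 > 0 → root in [1.755000, 1.942500]
step 3: m = 1.848750, f(m) = 0.881880 > 0 → root in [1.755000, 1.848750]
Midpoint of [1.755000, 1.848750] = 1.801875

1.801875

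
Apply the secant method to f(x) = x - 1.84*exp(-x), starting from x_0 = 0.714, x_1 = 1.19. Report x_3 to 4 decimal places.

f(x_0) = -0.187014, f(x_1) = 0.630233
x_2 = 1.190000 - (0.630233)·(1.190000 - 0.714000)/(0.630233 - (-0.187014)) = 0.822925; f(x_2) = 0.014898
x_3 = 0.822925 - (0.014898)·(0.822925 - 1.190000)/(0.014898 - (0.630233)) = 0.814038; f(x_3) = -0.001203

0.8140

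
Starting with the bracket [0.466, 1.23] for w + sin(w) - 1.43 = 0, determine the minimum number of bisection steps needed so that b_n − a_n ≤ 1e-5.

17

Initial width b − a = 1.23 − 0.466 = 0.764000.
After n steps the width is (b−a)/2^n; need (b−a)/2^n ≤ 1e-5.
So n ≥ log₂(0.764000/1e-5) = log₂(76400.0000) ≈ 16.2213.
Hence n = 17.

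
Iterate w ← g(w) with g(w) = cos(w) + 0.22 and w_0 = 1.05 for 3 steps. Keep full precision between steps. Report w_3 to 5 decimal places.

w_1 = g(1.050000) = 0.717571
w_2 = g(0.717571) = 0.973405
w_3 = g(0.973405) = 0.782487

0.78249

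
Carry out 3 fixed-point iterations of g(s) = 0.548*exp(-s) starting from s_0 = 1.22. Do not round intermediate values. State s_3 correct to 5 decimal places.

s_1 = g(1.220000) = 0.161786
s_2 = g(0.161786) = 0.466141
s_3 = g(0.466141) = 0.343825

0.34383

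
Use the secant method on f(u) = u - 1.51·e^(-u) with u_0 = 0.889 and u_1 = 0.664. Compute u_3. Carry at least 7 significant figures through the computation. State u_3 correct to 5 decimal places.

f(u_0) = 0.268289, f(u_1) = -0.113330
u_2 = 0.664000 - (-0.113330)·(0.664000 - 0.889000)/(-0.113330 - (0.268289)) = 0.730819; f(u_2) = 0.003731
u_3 = 0.730819 - (0.003731)·(0.730819 - 0.664000)/(0.003731 - (-0.113330)) = 0.728689; f(u_3) = 0.000051

0.72869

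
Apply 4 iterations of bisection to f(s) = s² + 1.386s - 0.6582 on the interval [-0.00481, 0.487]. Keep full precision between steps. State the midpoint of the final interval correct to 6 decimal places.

0.379417

f(-0.004810) = -0.664844, f(0.487000) = 0.253951 (opposite signs)
step 1: m = 0.241095, f(m) = -0.265916 < 0 → root in [0.241095, 0.487000]
step 2: m = 0.364047, f(m) = -0.021100 < 0 → root in [0.364047, 0.487000]
step 3: m = 0.425524, f(m) = 0.112646 > 0 → root in [0.364047, 0.425524]
step 4: m = 0.394786, f(m) = 0.044829 > 0 → root in [0.364047, 0.394786]
Midpoint of [0.364047, 0.394786] = 0.379417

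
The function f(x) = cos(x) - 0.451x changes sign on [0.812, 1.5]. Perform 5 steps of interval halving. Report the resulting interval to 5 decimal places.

f(0.812000) = 0.321836, f(1.500000) = -0.605763 (opposite signs)
step 1: m = 1.156000, f(m) = -0.118352 < 0 → root in [0.812000, 1.156000]
step 2: m = 0.984000, f(m) = 0.109912 > 0 → root in [0.984000, 1.156000]
step 3: m = 1.070000, f(m) = -0.002446 < 0 → root in [0.984000, 1.070000]
step 4: m = 1.027000, f(m) = 0.054211 > 0 → root in [1.027000, 1.070000]
step 5: m = 1.048500, f(m) = 0.025998 > 0 → root in [1.048500, 1.070000]

[1.04850, 1.07000]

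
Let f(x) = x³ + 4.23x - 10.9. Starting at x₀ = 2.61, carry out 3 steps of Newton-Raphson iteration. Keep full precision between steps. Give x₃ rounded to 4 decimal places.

Newton update: x ← x − f(x)/f'(x).
f'(x) = 3x² + 4.23
x_0 = 2.610000: f = 17.919881, f' = 24.666300 → x_1 = 2.610000 - (17.919881)/(24.666300) = 1.883508
x_1 = 1.883508: f = 3.749169, f' = 14.872802 → x_2 = 1.883508 - (3.749169)/(14.872802) = 1.631425
x_2 = 1.631425: f = 0.343046, f' = 12.214645 → x_3 = 1.631425 - (0.343046)/(12.214645) = 1.603340

1.6033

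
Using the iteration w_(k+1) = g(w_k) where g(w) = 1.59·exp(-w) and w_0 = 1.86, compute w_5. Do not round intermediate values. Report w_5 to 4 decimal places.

0.5824

w_1 = g(1.860000) = 0.247519
w_2 = g(0.247519) = 1.241369
w_3 = g(1.241369) = 0.459492
w_4 = g(0.459492) = 1.004251
w_5 = g(1.004251) = 0.582447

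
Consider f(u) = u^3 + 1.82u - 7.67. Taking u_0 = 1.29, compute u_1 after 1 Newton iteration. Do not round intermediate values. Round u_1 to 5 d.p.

1.75614

Newton update: u ← u − f(u)/f'(u).
f'(u) = 3u^2 + 1.82
u_0 = 1.290000: f = -3.175511, f' = 6.812300 → u_1 = 1.290000 - (-3.175511)/(6.812300) = 1.756144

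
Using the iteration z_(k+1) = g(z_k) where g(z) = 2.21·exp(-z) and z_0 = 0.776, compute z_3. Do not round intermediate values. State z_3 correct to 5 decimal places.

z_1 = g(0.776000) = 1.017138
z_2 = g(1.017138) = 0.799199
z_3 = g(0.799199) = 0.993813

0.99381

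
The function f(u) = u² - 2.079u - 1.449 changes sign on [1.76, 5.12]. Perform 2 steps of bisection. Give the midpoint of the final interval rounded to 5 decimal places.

f(1.760000) = -2.010440, f(5.120000) = 14.120920 (opposite signs)
step 1: m = 3.440000, f(m) = 3.232840 > 0 → root in [1.760000, 3.440000]
step 2: m = 2.600000, f(m) = -0.094400 < 0 → root in [2.600000, 3.440000]
Midpoint of [2.600000, 3.440000] = 3.020000

3.02000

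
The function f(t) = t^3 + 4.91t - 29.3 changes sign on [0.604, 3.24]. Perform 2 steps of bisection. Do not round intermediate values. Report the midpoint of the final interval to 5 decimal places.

f(0.604000) = -26.114011, f(3.240000) = 20.620624 (opposite signs)
step 1: m = 1.922000, f(m) = -12.762951 < 0 → root in [1.922000, 3.240000]
step 2: m = 2.581000, f(m) = 0.566199 > 0 → root in [1.922000, 2.581000]
Midpoint of [1.922000, 2.581000] = 2.251500

2.25150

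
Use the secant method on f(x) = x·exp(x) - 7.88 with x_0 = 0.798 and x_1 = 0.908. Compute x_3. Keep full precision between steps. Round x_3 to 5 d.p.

Secant update: x_(k+1) = x_k − f(x_k)·(x_k − x_(k-1))/(f(x_k) − f(x_(k-1))).
f(x_0) = -6.107567, f(x_1) = -5.628742
x_2 = 0.908000 - (-5.628742)·(0.908000 - 0.798000)/(-5.628742 - (-6.107567)) = 2.201087; f(x_2) = 12.006432
x_3 = 2.201087 - (12.006432)·(2.201087 - 0.908000)/(12.006432 - (-5.628742)) = 1.320724; f(x_3) = -2.932397

1.32072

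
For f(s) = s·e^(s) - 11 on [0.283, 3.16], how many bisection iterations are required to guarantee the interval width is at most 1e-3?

Initial width b − a = 3.16 − 0.283 = 2.877000.
After n steps the width is (b−a)/2^n; need (b−a)/2^n ≤ 1e-3.
So n ≥ log₂(2.877000/1e-3) = log₂(2877.0000) ≈ 11.4903.
Hence n = 12.

12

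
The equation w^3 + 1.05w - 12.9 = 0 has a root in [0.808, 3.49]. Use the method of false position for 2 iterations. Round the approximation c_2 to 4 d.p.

1.8827

False-position update: c = (a·f(b) − b·f(a))/(f(b) − f(a)); replace the endpoint whose sign matches f(c).
f(0.808000) = -11.524086, f(3.490000) = 33.273049
step 1: c = 1.497946, f(c) = -7.966003 < 0 → new bracket [1.497946, 3.490000]
step 2: c = 1.882744, f(c) = -4.249309 < 0 → new bracket [1.882744, 3.490000]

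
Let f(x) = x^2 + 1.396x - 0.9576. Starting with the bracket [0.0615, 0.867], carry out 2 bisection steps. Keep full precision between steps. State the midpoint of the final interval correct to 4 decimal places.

0.5649

f(0.061500) = -0.867964, f(0.867000) = 1.004421 (opposite signs)
step 1: m = 0.464250, f(m) = -0.093979 < 0 → root in [0.464250, 0.867000]
step 2: m = 0.665625, f(m) = 0.414669 > 0 → root in [0.464250, 0.665625]
Midpoint of [0.464250, 0.665625] = 0.564937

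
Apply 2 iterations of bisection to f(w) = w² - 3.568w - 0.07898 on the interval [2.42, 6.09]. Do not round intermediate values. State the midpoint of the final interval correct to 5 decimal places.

3.79625

f(2.420000) = -2.857140, f(6.090000) = 15.280000 (opposite signs)
step 1: m = 4.255000, f(m) = 2.844205 > 0 → root in [2.420000, 4.255000]
step 2: m = 3.337500, f(m) = -0.848274 < 0 → root in [3.337500, 4.255000]
Midpoint of [3.337500, 4.255000] = 3.796250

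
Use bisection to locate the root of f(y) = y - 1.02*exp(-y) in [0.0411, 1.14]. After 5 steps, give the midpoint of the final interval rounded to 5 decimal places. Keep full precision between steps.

f(0.041100) = -0.937828, f(1.140000) = 0.813785 (opposite signs)
step 1: m = 0.590550, f(m) = 0.025447 > 0 → root in [0.041100, 0.590550]
step 2: m = 0.315825, f(m) = -0.427946 < 0 → root in [0.315825, 0.590550]
step 3: m = 0.453187, f(m) = -0.195123 < 0 → root in [0.453187, 0.590550]
step 4: m = 0.521869, f(m) = -0.083410 < 0 → root in [0.521869, 0.590550]
step 5: m = 0.556209, f(m) = -0.028637 < 0 → root in [0.556209, 0.590550]
Midpoint of [0.556209, 0.590550] = 0.573380

0.57338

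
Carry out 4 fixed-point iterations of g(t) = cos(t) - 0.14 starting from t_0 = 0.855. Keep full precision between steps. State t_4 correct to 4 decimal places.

t_1 = g(0.855000) = 0.516219
t_2 = g(0.516219) = 0.729692
t_3 = g(0.729692) = 0.605380
t_4 = g(0.605380) = 0.682286

0.6823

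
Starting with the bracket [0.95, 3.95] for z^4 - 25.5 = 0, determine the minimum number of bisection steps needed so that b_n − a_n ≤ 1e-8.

29

Initial width b − a = 3.95 − 0.95 = 3.000000.
After n steps the width is (b−a)/2^n; need (b−a)/2^n ≤ 1e-8.
So n ≥ log₂(3.000000/1e-8) = log₂(300000000.0000) ≈ 28.1604.
Hence n = 29.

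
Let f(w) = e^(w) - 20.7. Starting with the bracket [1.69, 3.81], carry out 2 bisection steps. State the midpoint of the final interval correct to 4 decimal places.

f(1.690000) = -15.280519, f(3.810000) = 24.450439 (opposite signs)
step 1: m = 2.750000, f(m) = -5.057368 < 0 → root in [2.750000, 3.810000]
step 2: m = 3.280000, f(m) = 5.875773 > 0 → root in [2.750000, 3.280000]
Midpoint of [2.750000, 3.280000] = 3.015000

3.0150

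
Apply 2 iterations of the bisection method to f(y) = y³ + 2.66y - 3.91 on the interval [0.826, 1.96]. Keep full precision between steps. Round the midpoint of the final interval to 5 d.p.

0.96775

f(0.826000) = -1.149280, f(1.960000) = 8.833136 (opposite signs)
step 1: m = 1.393000, f(m) = 2.498425 > 0 → root in [0.826000, 1.393000]
step 2: m = 1.109500, f(m) = 0.407054 > 0 → root in [0.826000, 1.109500]
Midpoint of [0.826000, 1.109500] = 0.967750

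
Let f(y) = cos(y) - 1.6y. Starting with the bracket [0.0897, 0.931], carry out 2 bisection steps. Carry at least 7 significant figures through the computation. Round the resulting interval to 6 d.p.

f(0.089700) = 0.852460, f(0.931000) = -0.892568 (opposite signs)
step 1: m = 0.510350, f(m) = 0.056014 > 0 → root in [0.510350, 0.931000]
step 2: m = 0.720675, f(m) = -0.401720 < 0 → root in [0.510350, 0.720675]

[0.510350, 0.720675]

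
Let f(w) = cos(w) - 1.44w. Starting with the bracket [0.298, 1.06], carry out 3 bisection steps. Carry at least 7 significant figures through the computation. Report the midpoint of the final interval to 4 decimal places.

f(0.298000) = 0.526806, f(1.060000) = -1.037528 (opposite signs)
step 1: m = 0.679000, f(m) = -0.199559 < 0 → root in [0.298000, 0.679000]
step 2: m = 0.488500, f(m) = 0.179598 > 0 → root in [0.488500, 0.679000]
step 3: m = 0.583750, f(m) = -0.006198 < 0 → root in [0.488500, 0.583750]
Midpoint of [0.488500, 0.583750] = 0.536125

0.5361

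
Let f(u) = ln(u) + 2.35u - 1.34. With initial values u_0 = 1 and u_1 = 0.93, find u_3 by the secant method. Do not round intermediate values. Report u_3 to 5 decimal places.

0.71432

f(u_0) = 1.010000, f(u_1) = 0.772929
u_2 = 0.930000 - (0.772929)·(0.930000 - 1.000000)/(0.772929 - (1.010000)) = 0.701777; f(u_2) = -0.044965
u_3 = 0.701777 - (-0.044965)·(0.701777 - 0.930000)/(-0.044965 - (0.772929)) = 0.714324; f(u_3) = 0.002241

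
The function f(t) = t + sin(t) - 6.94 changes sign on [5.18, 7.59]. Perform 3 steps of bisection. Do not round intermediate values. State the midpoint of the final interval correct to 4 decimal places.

f(5.180000) = -2.652648, f(7.590000) = 1.615359 (opposite signs)
step 1: m = 6.385000, f(m) = -0.453361 < 0 → root in [6.385000, 7.590000]
step 2: m = 6.987500, f(m) = 0.695012 > 0 → root in [6.385000, 6.987500]
step 3: m = 6.686250, f(m) = 0.138489 > 0 → root in [6.385000, 6.686250]
Midpoint of [6.385000, 6.686250] = 6.535625

6.5356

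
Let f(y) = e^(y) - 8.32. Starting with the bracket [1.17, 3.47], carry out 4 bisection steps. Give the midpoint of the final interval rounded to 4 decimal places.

2.1044

f(1.170000) = -5.098007, f(3.470000) = 23.816742 (opposite signs)
step 1: m = 2.320000, f(m) = 1.855674 > 0 → root in [1.170000, 2.320000]
step 2: m = 1.745000, f(m) = -2.594099 < 0 → root in [1.745000, 2.320000]
step 3: m = 2.032500, f(m) = -0.686855 < 0 → root in [2.032500, 2.320000]
step 4: m = 2.176250, f(m) = 0.493195 > 0 → root in [2.032500, 2.176250]
Midpoint of [2.032500, 2.176250] = 2.104375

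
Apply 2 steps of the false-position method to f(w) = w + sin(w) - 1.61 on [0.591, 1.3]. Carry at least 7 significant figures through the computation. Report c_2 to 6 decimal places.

0.856818

f(0.591000) = -0.461808, f(1.300000) = 0.653558
step 1: c = 0.884556, f(c) = 0.048189 > 0 → new bracket [0.591000, 0.884556]
step 2: c = 0.856818, f(c) = 0.002580 > 0 → new bracket [0.591000, 0.856818]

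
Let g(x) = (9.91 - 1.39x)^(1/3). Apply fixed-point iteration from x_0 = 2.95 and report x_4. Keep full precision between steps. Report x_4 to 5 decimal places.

1.93330

x_1 = g(2.950000) = 1.797682
x_2 = g(1.797682) = 1.949680
x_3 = g(1.949680) = 1.930974
x_4 = g(1.930974) = 1.933296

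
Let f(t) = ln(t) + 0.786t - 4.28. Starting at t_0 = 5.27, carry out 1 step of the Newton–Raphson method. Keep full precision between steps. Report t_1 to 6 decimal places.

3.707873

f'(t) = 1/t + 0.786
t_0 = 5.270000: f = 1.524250, f' = 0.975753 → t_1 = 5.270000 - (1.524250)/(0.975753) = 3.707873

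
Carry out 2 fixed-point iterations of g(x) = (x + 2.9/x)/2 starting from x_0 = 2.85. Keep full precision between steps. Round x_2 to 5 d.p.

x_1 = g(2.850000) = 1.933772
x_2 = g(1.933772) = 1.716716

1.71672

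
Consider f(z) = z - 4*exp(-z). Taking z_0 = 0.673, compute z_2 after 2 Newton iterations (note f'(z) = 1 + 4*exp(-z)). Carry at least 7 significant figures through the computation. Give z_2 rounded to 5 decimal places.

1.20043

z_0 = 0.673000: f = -1.367703, f' = 3.040703 → z_1 = 0.673000 - (-1.367703)/(3.040703) = 1.122798
z_1 = 1.122798: f = -0.178674, f' = 2.301472 → z_2 = 1.122798 - (-0.178674)/(2.301472) = 1.200433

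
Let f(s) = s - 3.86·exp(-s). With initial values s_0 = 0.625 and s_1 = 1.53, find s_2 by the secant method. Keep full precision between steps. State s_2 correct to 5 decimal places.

1.23579

Secant update: s_(k+1) = s_k − f(s_k)·(s_k − s_(k-1))/(f(s_k) − f(s_(k-1))).
f(s_0) = -1.441109, f(s_1) = 0.694172
s_2 = 1.530000 - (0.694172)·(1.530000 - 0.625000)/(0.694172 - (-1.441109)) = 1.235788; f(s_2) = 0.114050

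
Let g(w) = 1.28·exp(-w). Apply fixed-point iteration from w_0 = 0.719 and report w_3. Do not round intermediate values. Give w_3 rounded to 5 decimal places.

0.64456

w_1 = g(0.719000) = 0.623666
w_2 = g(0.623666) = 0.686049
w_3 = g(0.686049) = 0.644559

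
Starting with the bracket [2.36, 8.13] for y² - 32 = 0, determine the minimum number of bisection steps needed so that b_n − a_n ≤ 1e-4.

Initial width b − a = 8.13 − 2.36 = 5.770000.
After n steps the width is (b−a)/2^n; need (b−a)/2^n ≤ 1e-4.
So n ≥ log₂(5.770000/1e-4) = log₂(57700.0000) ≈ 15.8163.
Hence n = 16.

16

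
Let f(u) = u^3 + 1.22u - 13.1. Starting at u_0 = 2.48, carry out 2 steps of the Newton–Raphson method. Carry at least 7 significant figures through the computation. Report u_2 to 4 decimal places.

2.1856

f'(u) = 3u^2 + 1.22
u_0 = 2.480000: f = 5.178592, f' = 19.671200 → u_1 = 2.480000 - (5.178592)/(19.671200) = 2.216742
u_1 = 2.216742: f = 0.497381, f' = 15.961841 → u_2 = 2.216742 - (0.497381)/(15.961841) = 2.185582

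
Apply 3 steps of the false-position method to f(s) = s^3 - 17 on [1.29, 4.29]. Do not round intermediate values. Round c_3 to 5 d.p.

False-position update: c = (a·f(b) − b·f(a))/(f(b) − f(a)); replace the endpoint whose sign matches f(c).
f(1.290000) = -14.853311, f(4.290000) = 61.953589
step 1: c = 1.870155, f(c) = -10.459167 < 0 → new bracket [1.870155, 4.290000]
step 2: c = 2.219673, f(c) = -6.063781 < 0 → new bracket [2.219673, 4.290000]
step 3: c = 2.404244, f(c) = -3.102535 < 0 → new bracket [2.404244, 4.290000]

2.40424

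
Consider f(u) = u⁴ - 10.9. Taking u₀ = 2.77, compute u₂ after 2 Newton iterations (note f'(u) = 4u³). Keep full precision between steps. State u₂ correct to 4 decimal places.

u_0 = 2.770000: f = 47.973394, f' = 85.015732 → u_1 = 2.770000 - (47.973394)/(85.015732) = 2.205712
u_1 = 2.205712: f = 12.769816, f' = 42.924590 → u_2 = 2.205712 - (12.769816)/(42.924590) = 1.908217

1.9082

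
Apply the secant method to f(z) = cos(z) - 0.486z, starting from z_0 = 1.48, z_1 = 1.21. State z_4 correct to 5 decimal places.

f(z_0) = -0.628608, f(z_1) = -0.235041
z_2 = 1.210000 - (-0.235041)·(1.210000 - 1.480000)/(-0.235041 - (-0.628608)) = 1.048755; f(z_2) = -0.011044
z_3 = 1.048755 - (-0.011044)·(1.048755 - 1.210000)/(-0.011044 - (-0.235041)) = 1.040805; f(z_3) = -0.000305
z_4 = 1.040805 - (-0.000305)·(1.040805 - 1.048755)/(-0.000305 - (-0.011044)) = 1.040579; f(z_4) = -0.000000

1.04058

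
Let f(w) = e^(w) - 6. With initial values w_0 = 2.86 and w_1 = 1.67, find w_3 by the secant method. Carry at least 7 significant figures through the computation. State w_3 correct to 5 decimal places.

1.79517

f(w_0) = 11.461527, f(w_1) = -0.687832
w_2 = 1.670000 - (-0.687832)·(1.670000 - 2.860000)/(-0.687832 - (11.461527)) = 1.737371; f(w_2) = -0.317612
w_3 = 1.737371 - (-0.317612)·(1.737371 - 1.670000)/(-0.317612 - (-0.687832)) = 1.795170; f(w_3) = 0.020496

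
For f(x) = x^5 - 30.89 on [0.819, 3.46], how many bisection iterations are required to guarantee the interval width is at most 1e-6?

Initial width b − a = 3.46 − 0.819 = 2.641000.
After n steps the width is (b−a)/2^n; need (b−a)/2^n ≤ 1e-6.
So n ≥ log₂(2.641000/1e-6) = log₂(2641000.0000) ≈ 21.3327.
Hence n = 22.

22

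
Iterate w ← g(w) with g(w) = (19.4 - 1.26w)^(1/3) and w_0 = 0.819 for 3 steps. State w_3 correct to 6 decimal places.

w_1 = g(0.819000) = 2.638484
w_2 = g(2.638484) = 2.523800
w_3 = g(2.523800) = 2.531339

2.531339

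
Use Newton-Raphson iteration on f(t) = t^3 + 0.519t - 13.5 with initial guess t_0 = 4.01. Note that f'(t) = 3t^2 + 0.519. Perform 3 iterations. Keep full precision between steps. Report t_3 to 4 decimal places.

2.3139

t_0 = 4.010000: f = 53.062391, f' = 48.759300 → t_1 = 4.010000 - (53.062391)/(48.759300) = 2.921748
t_1 = 2.921748: f = 12.958222, f' = 26.128839 → t_2 = 2.921748 - (12.958222)/(26.128839) = 2.425813
t_2 = 2.425813: f = 2.033854, f' = 18.172701 → t_3 = 2.425813 - (2.033854)/(18.172701) = 2.313895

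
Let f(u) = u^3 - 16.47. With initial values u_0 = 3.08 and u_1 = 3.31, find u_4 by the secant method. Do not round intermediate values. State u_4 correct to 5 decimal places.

f(u_0) = 12.748112, f(u_1) = 19.794691
u_2 = 3.310000 - (19.794691)·(3.310000 - 3.080000)/(19.794691 - (12.748112)) = 2.663902; f(u_2) = 2.434050
u_3 = 2.663902 - (2.434050)·(2.663902 - 3.310000)/(2.434050 - (19.794691)) = 2.573316; f(u_3) = 0.570385
u_4 = 2.573316 - (0.570385)·(2.573316 - 2.663902)/(0.570385 - (2.434050)) = 2.545592; f(u_4) = 0.025528

2.54559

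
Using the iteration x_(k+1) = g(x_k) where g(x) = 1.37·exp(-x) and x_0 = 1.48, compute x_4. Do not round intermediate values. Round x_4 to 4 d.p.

x_1 = g(1.480000) = 0.311864
x_2 = g(0.311864) = 1.002951
x_3 = g(1.002951) = 0.502510
x_4 = g(0.502510) = 0.828864

0.8289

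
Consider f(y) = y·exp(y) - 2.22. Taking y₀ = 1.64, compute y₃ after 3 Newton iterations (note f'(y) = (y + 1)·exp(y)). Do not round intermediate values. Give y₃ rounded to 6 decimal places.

0.903275

y_0 = 1.640000: f = 6.234478, f' = 13.609648 → y_1 = 1.640000 - (6.234478)/(13.609648) = 1.181907
y_1 = 1.181907: f = 1.633713, f' = 7.114301 → y_2 = 1.181907 - (1.633713)/(7.114301) = 0.952270
y_2 = 0.952270: f = 0.247887, f' = 5.059472 → y_3 = 0.952270 - (0.247887)/(5.059472) = 0.903275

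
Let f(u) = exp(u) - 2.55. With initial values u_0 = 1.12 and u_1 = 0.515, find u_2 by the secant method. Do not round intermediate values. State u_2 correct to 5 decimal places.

0.89610

f(u_0) = 0.514854, f(u_1) = -0.876361
u_2 = 0.515000 - (-0.876361)·(0.515000 - 1.120000)/(-0.876361 - (0.514854)) = 0.896105; f(u_2) = -0.099959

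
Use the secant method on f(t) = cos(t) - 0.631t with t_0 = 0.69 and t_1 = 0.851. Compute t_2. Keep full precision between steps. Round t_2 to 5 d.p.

0.94314

f(t_0) = 0.335856, f(t_1) = 0.122251
t_2 = 0.851000 - (0.122251)·(0.851000 - 0.690000)/(0.122251 - (0.335856)) = 0.943143; f(t_2) = -0.007877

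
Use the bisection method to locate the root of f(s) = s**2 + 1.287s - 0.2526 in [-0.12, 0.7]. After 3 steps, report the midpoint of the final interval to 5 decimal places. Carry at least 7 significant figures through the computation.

0.13625

f(-0.120000) = -0.392640, f(0.700000) = 1.138300 (opposite signs)
step 1: m = 0.290000, f(m) = 0.204730 > 0 → root in [-0.120000, 0.290000]
step 2: m = 0.085000, f(m) = -0.135980 < 0 → root in [0.085000, 0.290000]
step 3: m = 0.187500, f(m) = 0.023869 > 0 → root in [0.085000, 0.187500]
Midpoint of [0.085000, 0.187500] = 0.136250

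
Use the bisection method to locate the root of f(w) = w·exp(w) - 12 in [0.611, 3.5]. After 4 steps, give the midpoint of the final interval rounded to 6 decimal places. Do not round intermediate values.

f(0.611000) = -10.874371, f(3.500000) = 103.904082 (opposite signs)
step 1: m = 2.055500, f(m) = 4.054981 > 0 → root in [0.611000, 2.055500]
step 2: m = 1.333250, f(m) = -6.942514 < 0 → root in [1.333250, 2.055500]
step 3: m = 1.694375, f(m) = -2.777105 < 0 → root in [1.694375, 2.055500]
step 4: m = 1.874937, f(m) = 0.225364 > 0 → root in [1.694375, 1.874937]
Midpoint of [1.694375, 1.874937] = 1.784656

1.784656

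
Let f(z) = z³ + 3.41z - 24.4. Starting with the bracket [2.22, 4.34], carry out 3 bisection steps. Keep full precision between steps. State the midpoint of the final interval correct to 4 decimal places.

f(2.220000) = -5.888752, f(4.340000) = 72.145904 (opposite signs)
step 1: m = 3.280000, f(m) = 22.072352 > 0 → root in [2.220000, 3.280000]
step 2: m = 2.750000, f(m) = 5.774375 > 0 → root in [2.220000, 2.750000]
step 3: m = 2.485000, f(m) = -0.580716 < 0 → root in [2.485000, 2.750000]
Midpoint of [2.485000, 2.750000] = 2.617500

2.6175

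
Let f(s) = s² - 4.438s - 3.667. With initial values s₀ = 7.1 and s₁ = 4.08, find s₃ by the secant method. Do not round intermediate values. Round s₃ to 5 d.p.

5.22391

Secant update: s_(k+1) = s_k − f(s_k)·(s_k − s_(k-1))/(f(s_k) − f(s_(k-1))).
f(s_0) = 15.233200, f(s_1) = -5.127640
s_2 = 4.080000 - (-5.127640)·(4.080000 - 7.100000)/(-5.127640 - (15.233200)) = 4.840552; f(s_2) = -1.718427
s_3 = 4.840552 - (-1.718427)·(4.840552 - 4.080000)/(-1.718427 - (-5.127640)) = 5.223911; f(s_3) = 0.438529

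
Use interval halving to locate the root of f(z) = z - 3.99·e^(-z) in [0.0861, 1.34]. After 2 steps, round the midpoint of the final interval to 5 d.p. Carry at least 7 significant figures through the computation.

f(0.086100) = -3.574735, f(1.340000) = 0.295236 (opposite signs)
step 1: m = 0.713050, f(m) = -1.242636 < 0 → root in [0.713050, 1.340000]
step 2: m = 1.026525, f(m) = -0.402891 < 0 → root in [1.026525, 1.340000]
Midpoint of [1.026525, 1.340000] = 1.183263

1.18326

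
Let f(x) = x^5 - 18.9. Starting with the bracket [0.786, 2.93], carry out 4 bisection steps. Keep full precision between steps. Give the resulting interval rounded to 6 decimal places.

[1.724000, 1.858000]

f(0.786000) = -18.600006, f(2.930000) = 197.042488 (opposite signs)
step 1: m = 1.858000, f(m) = 3.242597 > 0 → root in [0.786000, 1.858000]
step 2: m = 1.322000, f(m) = -14.862084 < 0 → root in [1.322000, 1.858000]
step 3: m = 1.590000, f(m) = -8.737850 < 0 → root in [1.590000, 1.858000]
step 4: m = 1.724000, f(m) = -3.670477 < 0 → root in [1.724000, 1.858000]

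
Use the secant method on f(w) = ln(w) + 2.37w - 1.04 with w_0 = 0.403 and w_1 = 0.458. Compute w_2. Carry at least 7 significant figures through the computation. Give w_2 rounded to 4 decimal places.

f(w_0) = -0.993709, f(w_1) = -0.735426
w_2 = 0.458000 - (-0.735426)·(0.458000 - 0.403000)/(-0.735426 - (-0.993709)) = 0.614605; f(w_2) = -0.070160

0.6146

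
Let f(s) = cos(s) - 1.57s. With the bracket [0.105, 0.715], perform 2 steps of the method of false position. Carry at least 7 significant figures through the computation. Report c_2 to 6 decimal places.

False-position update: c = (a·f(b) − b·f(a))/(f(b) − f(a)); replace the endpoint whose sign matches f(c).
f(0.105000) = 0.829643, f(0.715000) = -0.367457
step 1: c = 0.527757, f(c) = 0.035361 > 0 → new bracket [0.527757, 0.715000]
step 2: c = 0.544194, f(c) = 0.001161 > 0 → new bracket [0.544194, 0.715000]

0.544194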